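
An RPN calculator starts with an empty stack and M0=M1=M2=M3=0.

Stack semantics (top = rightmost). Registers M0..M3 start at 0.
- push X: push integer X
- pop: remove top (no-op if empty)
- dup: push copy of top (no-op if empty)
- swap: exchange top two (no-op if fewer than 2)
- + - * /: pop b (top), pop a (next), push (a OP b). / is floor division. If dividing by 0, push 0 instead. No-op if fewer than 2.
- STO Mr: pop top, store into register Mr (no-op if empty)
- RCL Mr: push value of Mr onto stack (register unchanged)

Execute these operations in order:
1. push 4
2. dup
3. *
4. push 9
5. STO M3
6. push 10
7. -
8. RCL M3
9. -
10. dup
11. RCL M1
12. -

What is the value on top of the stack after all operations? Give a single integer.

Answer: -3

Derivation:
After op 1 (push 4): stack=[4] mem=[0,0,0,0]
After op 2 (dup): stack=[4,4] mem=[0,0,0,0]
After op 3 (*): stack=[16] mem=[0,0,0,0]
After op 4 (push 9): stack=[16,9] mem=[0,0,0,0]
After op 5 (STO M3): stack=[16] mem=[0,0,0,9]
After op 6 (push 10): stack=[16,10] mem=[0,0,0,9]
After op 7 (-): stack=[6] mem=[0,0,0,9]
After op 8 (RCL M3): stack=[6,9] mem=[0,0,0,9]
After op 9 (-): stack=[-3] mem=[0,0,0,9]
After op 10 (dup): stack=[-3,-3] mem=[0,0,0,9]
After op 11 (RCL M1): stack=[-3,-3,0] mem=[0,0,0,9]
After op 12 (-): stack=[-3,-3] mem=[0,0,0,9]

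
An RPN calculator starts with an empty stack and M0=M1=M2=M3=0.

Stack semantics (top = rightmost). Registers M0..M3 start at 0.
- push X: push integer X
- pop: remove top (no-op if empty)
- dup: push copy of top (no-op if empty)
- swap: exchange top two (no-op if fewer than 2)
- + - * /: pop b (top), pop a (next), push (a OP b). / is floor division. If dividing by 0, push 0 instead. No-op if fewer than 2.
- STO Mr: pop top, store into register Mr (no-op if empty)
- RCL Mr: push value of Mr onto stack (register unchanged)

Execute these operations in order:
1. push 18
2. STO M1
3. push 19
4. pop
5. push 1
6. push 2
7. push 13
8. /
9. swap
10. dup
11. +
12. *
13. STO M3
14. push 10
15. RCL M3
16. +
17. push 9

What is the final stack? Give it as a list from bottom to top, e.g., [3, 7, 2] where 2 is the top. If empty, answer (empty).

After op 1 (push 18): stack=[18] mem=[0,0,0,0]
After op 2 (STO M1): stack=[empty] mem=[0,18,0,0]
After op 3 (push 19): stack=[19] mem=[0,18,0,0]
After op 4 (pop): stack=[empty] mem=[0,18,0,0]
After op 5 (push 1): stack=[1] mem=[0,18,0,0]
After op 6 (push 2): stack=[1,2] mem=[0,18,0,0]
After op 7 (push 13): stack=[1,2,13] mem=[0,18,0,0]
After op 8 (/): stack=[1,0] mem=[0,18,0,0]
After op 9 (swap): stack=[0,1] mem=[0,18,0,0]
After op 10 (dup): stack=[0,1,1] mem=[0,18,0,0]
After op 11 (+): stack=[0,2] mem=[0,18,0,0]
After op 12 (*): stack=[0] mem=[0,18,0,0]
After op 13 (STO M3): stack=[empty] mem=[0,18,0,0]
After op 14 (push 10): stack=[10] mem=[0,18,0,0]
After op 15 (RCL M3): stack=[10,0] mem=[0,18,0,0]
After op 16 (+): stack=[10] mem=[0,18,0,0]
After op 17 (push 9): stack=[10,9] mem=[0,18,0,0]

Answer: [10, 9]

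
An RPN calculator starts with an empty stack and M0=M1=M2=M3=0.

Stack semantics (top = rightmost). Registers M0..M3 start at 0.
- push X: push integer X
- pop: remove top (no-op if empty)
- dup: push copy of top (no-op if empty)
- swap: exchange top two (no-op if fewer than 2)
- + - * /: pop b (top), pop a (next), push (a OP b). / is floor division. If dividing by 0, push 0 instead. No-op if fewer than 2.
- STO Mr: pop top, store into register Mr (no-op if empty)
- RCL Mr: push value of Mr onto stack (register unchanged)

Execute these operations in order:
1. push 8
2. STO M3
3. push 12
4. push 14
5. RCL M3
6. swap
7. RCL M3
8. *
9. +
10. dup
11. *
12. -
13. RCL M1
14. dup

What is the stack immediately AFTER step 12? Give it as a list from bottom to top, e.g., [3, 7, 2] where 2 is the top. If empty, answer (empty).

After op 1 (push 8): stack=[8] mem=[0,0,0,0]
After op 2 (STO M3): stack=[empty] mem=[0,0,0,8]
After op 3 (push 12): stack=[12] mem=[0,0,0,8]
After op 4 (push 14): stack=[12,14] mem=[0,0,0,8]
After op 5 (RCL M3): stack=[12,14,8] mem=[0,0,0,8]
After op 6 (swap): stack=[12,8,14] mem=[0,0,0,8]
After op 7 (RCL M3): stack=[12,8,14,8] mem=[0,0,0,8]
After op 8 (*): stack=[12,8,112] mem=[0,0,0,8]
After op 9 (+): stack=[12,120] mem=[0,0,0,8]
After op 10 (dup): stack=[12,120,120] mem=[0,0,0,8]
After op 11 (*): stack=[12,14400] mem=[0,0,0,8]
After op 12 (-): stack=[-14388] mem=[0,0,0,8]

[-14388]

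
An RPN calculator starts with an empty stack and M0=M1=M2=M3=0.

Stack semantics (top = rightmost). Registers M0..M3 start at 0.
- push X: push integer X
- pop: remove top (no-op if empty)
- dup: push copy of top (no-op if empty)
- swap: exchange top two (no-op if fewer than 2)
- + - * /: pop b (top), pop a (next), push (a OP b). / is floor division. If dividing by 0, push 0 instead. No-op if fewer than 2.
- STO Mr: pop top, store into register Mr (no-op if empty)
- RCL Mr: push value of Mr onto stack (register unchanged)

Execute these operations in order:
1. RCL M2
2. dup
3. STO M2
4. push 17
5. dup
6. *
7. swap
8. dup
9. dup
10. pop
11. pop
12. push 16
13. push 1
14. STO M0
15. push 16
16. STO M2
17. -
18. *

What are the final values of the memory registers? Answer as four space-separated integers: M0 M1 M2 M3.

Answer: 1 0 16 0

Derivation:
After op 1 (RCL M2): stack=[0] mem=[0,0,0,0]
After op 2 (dup): stack=[0,0] mem=[0,0,0,0]
After op 3 (STO M2): stack=[0] mem=[0,0,0,0]
After op 4 (push 17): stack=[0,17] mem=[0,0,0,0]
After op 5 (dup): stack=[0,17,17] mem=[0,0,0,0]
After op 6 (*): stack=[0,289] mem=[0,0,0,0]
After op 7 (swap): stack=[289,0] mem=[0,0,0,0]
After op 8 (dup): stack=[289,0,0] mem=[0,0,0,0]
After op 9 (dup): stack=[289,0,0,0] mem=[0,0,0,0]
After op 10 (pop): stack=[289,0,0] mem=[0,0,0,0]
After op 11 (pop): stack=[289,0] mem=[0,0,0,0]
After op 12 (push 16): stack=[289,0,16] mem=[0,0,0,0]
After op 13 (push 1): stack=[289,0,16,1] mem=[0,0,0,0]
After op 14 (STO M0): stack=[289,0,16] mem=[1,0,0,0]
After op 15 (push 16): stack=[289,0,16,16] mem=[1,0,0,0]
After op 16 (STO M2): stack=[289,0,16] mem=[1,0,16,0]
After op 17 (-): stack=[289,-16] mem=[1,0,16,0]
After op 18 (*): stack=[-4624] mem=[1,0,16,0]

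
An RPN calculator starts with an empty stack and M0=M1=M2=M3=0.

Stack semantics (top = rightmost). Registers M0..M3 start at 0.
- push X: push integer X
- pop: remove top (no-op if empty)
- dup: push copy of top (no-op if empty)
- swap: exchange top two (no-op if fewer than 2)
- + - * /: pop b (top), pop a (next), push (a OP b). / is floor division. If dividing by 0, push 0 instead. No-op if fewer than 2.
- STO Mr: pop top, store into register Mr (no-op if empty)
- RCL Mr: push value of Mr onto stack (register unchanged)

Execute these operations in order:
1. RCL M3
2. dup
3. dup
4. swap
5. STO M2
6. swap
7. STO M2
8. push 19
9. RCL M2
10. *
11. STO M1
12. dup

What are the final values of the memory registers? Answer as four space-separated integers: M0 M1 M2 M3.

Answer: 0 0 0 0

Derivation:
After op 1 (RCL M3): stack=[0] mem=[0,0,0,0]
After op 2 (dup): stack=[0,0] mem=[0,0,0,0]
After op 3 (dup): stack=[0,0,0] mem=[0,0,0,0]
After op 4 (swap): stack=[0,0,0] mem=[0,0,0,0]
After op 5 (STO M2): stack=[0,0] mem=[0,0,0,0]
After op 6 (swap): stack=[0,0] mem=[0,0,0,0]
After op 7 (STO M2): stack=[0] mem=[0,0,0,0]
After op 8 (push 19): stack=[0,19] mem=[0,0,0,0]
After op 9 (RCL M2): stack=[0,19,0] mem=[0,0,0,0]
After op 10 (*): stack=[0,0] mem=[0,0,0,0]
After op 11 (STO M1): stack=[0] mem=[0,0,0,0]
After op 12 (dup): stack=[0,0] mem=[0,0,0,0]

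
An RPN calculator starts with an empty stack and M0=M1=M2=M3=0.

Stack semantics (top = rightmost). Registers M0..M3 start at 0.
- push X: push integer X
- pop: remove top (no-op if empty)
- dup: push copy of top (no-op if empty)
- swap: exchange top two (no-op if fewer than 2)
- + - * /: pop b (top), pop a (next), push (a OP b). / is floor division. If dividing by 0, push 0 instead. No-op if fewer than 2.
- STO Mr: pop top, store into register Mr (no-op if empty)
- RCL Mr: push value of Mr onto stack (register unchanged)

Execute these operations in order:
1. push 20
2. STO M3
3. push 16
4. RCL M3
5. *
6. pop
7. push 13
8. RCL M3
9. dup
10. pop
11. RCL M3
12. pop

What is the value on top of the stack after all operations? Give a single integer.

Answer: 20

Derivation:
After op 1 (push 20): stack=[20] mem=[0,0,0,0]
After op 2 (STO M3): stack=[empty] mem=[0,0,0,20]
After op 3 (push 16): stack=[16] mem=[0,0,0,20]
After op 4 (RCL M3): stack=[16,20] mem=[0,0,0,20]
After op 5 (*): stack=[320] mem=[0,0,0,20]
After op 6 (pop): stack=[empty] mem=[0,0,0,20]
After op 7 (push 13): stack=[13] mem=[0,0,0,20]
After op 8 (RCL M3): stack=[13,20] mem=[0,0,0,20]
After op 9 (dup): stack=[13,20,20] mem=[0,0,0,20]
After op 10 (pop): stack=[13,20] mem=[0,0,0,20]
After op 11 (RCL M3): stack=[13,20,20] mem=[0,0,0,20]
After op 12 (pop): stack=[13,20] mem=[0,0,0,20]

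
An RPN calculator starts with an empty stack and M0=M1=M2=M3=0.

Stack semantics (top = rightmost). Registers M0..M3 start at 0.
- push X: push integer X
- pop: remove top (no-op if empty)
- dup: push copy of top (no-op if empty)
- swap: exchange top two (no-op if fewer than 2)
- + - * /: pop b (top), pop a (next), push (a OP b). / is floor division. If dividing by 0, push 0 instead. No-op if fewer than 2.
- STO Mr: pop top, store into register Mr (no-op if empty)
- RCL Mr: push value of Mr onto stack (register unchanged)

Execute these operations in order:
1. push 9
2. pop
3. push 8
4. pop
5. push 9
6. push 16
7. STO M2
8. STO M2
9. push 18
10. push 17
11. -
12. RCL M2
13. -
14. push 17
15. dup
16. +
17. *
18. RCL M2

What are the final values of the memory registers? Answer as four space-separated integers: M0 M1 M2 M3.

Answer: 0 0 9 0

Derivation:
After op 1 (push 9): stack=[9] mem=[0,0,0,0]
After op 2 (pop): stack=[empty] mem=[0,0,0,0]
After op 3 (push 8): stack=[8] mem=[0,0,0,0]
After op 4 (pop): stack=[empty] mem=[0,0,0,0]
After op 5 (push 9): stack=[9] mem=[0,0,0,0]
After op 6 (push 16): stack=[9,16] mem=[0,0,0,0]
After op 7 (STO M2): stack=[9] mem=[0,0,16,0]
After op 8 (STO M2): stack=[empty] mem=[0,0,9,0]
After op 9 (push 18): stack=[18] mem=[0,0,9,0]
After op 10 (push 17): stack=[18,17] mem=[0,0,9,0]
After op 11 (-): stack=[1] mem=[0,0,9,0]
After op 12 (RCL M2): stack=[1,9] mem=[0,0,9,0]
After op 13 (-): stack=[-8] mem=[0,0,9,0]
After op 14 (push 17): stack=[-8,17] mem=[0,0,9,0]
After op 15 (dup): stack=[-8,17,17] mem=[0,0,9,0]
After op 16 (+): stack=[-8,34] mem=[0,0,9,0]
After op 17 (*): stack=[-272] mem=[0,0,9,0]
After op 18 (RCL M2): stack=[-272,9] mem=[0,0,9,0]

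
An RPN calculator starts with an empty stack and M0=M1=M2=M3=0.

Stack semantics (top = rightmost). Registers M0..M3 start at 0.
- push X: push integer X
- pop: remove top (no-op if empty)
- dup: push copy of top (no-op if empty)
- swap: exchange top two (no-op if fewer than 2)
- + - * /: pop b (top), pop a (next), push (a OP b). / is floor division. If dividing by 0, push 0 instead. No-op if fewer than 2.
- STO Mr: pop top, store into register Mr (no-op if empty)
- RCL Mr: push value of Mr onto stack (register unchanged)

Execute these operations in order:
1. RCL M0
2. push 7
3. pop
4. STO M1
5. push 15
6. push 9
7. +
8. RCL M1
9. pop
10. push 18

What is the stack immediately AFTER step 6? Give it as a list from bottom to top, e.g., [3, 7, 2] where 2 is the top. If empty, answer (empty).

After op 1 (RCL M0): stack=[0] mem=[0,0,0,0]
After op 2 (push 7): stack=[0,7] mem=[0,0,0,0]
After op 3 (pop): stack=[0] mem=[0,0,0,0]
After op 4 (STO M1): stack=[empty] mem=[0,0,0,0]
After op 5 (push 15): stack=[15] mem=[0,0,0,0]
After op 6 (push 9): stack=[15,9] mem=[0,0,0,0]

[15, 9]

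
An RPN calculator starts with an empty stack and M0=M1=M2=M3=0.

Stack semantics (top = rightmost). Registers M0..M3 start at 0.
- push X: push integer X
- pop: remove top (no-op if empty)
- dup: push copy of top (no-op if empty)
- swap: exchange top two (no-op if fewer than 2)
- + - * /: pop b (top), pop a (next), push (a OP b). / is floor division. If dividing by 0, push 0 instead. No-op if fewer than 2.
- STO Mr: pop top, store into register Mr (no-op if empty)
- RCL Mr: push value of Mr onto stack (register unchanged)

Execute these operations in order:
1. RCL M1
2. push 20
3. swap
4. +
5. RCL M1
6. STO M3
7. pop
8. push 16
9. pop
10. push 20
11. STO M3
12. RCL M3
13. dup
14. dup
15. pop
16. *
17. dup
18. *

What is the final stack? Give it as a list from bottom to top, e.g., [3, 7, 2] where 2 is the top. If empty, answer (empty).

After op 1 (RCL M1): stack=[0] mem=[0,0,0,0]
After op 2 (push 20): stack=[0,20] mem=[0,0,0,0]
After op 3 (swap): stack=[20,0] mem=[0,0,0,0]
After op 4 (+): stack=[20] mem=[0,0,0,0]
After op 5 (RCL M1): stack=[20,0] mem=[0,0,0,0]
After op 6 (STO M3): stack=[20] mem=[0,0,0,0]
After op 7 (pop): stack=[empty] mem=[0,0,0,0]
After op 8 (push 16): stack=[16] mem=[0,0,0,0]
After op 9 (pop): stack=[empty] mem=[0,0,0,0]
After op 10 (push 20): stack=[20] mem=[0,0,0,0]
After op 11 (STO M3): stack=[empty] mem=[0,0,0,20]
After op 12 (RCL M3): stack=[20] mem=[0,0,0,20]
After op 13 (dup): stack=[20,20] mem=[0,0,0,20]
After op 14 (dup): stack=[20,20,20] mem=[0,0,0,20]
After op 15 (pop): stack=[20,20] mem=[0,0,0,20]
After op 16 (*): stack=[400] mem=[0,0,0,20]
After op 17 (dup): stack=[400,400] mem=[0,0,0,20]
After op 18 (*): stack=[160000] mem=[0,0,0,20]

Answer: [160000]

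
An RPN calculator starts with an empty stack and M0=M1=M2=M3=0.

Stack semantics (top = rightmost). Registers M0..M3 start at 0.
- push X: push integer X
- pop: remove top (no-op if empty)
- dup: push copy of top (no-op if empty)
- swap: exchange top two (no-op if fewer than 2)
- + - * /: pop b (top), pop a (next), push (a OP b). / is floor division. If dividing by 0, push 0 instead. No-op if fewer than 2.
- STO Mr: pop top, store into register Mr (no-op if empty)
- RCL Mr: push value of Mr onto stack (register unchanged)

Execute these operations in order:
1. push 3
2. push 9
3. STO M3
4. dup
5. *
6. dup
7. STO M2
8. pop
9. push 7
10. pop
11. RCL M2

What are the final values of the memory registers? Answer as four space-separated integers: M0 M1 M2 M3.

Answer: 0 0 9 9

Derivation:
After op 1 (push 3): stack=[3] mem=[0,0,0,0]
After op 2 (push 9): stack=[3,9] mem=[0,0,0,0]
After op 3 (STO M3): stack=[3] mem=[0,0,0,9]
After op 4 (dup): stack=[3,3] mem=[0,0,0,9]
After op 5 (*): stack=[9] mem=[0,0,0,9]
After op 6 (dup): stack=[9,9] mem=[0,0,0,9]
After op 7 (STO M2): stack=[9] mem=[0,0,9,9]
After op 8 (pop): stack=[empty] mem=[0,0,9,9]
After op 9 (push 7): stack=[7] mem=[0,0,9,9]
After op 10 (pop): stack=[empty] mem=[0,0,9,9]
After op 11 (RCL M2): stack=[9] mem=[0,0,9,9]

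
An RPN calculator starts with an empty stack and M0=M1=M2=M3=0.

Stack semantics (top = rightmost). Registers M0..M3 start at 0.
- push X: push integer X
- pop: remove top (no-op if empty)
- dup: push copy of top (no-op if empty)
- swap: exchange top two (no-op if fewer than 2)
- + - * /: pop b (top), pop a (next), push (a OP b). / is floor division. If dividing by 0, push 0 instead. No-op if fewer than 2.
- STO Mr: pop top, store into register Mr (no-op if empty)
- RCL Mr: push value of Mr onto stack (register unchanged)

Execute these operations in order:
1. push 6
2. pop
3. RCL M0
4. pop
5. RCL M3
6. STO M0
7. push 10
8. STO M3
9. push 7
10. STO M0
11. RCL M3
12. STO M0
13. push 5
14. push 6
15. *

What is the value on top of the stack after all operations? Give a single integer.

Answer: 30

Derivation:
After op 1 (push 6): stack=[6] mem=[0,0,0,0]
After op 2 (pop): stack=[empty] mem=[0,0,0,0]
After op 3 (RCL M0): stack=[0] mem=[0,0,0,0]
After op 4 (pop): stack=[empty] mem=[0,0,0,0]
After op 5 (RCL M3): stack=[0] mem=[0,0,0,0]
After op 6 (STO M0): stack=[empty] mem=[0,0,0,0]
After op 7 (push 10): stack=[10] mem=[0,0,0,0]
After op 8 (STO M3): stack=[empty] mem=[0,0,0,10]
After op 9 (push 7): stack=[7] mem=[0,0,0,10]
After op 10 (STO M0): stack=[empty] mem=[7,0,0,10]
After op 11 (RCL M3): stack=[10] mem=[7,0,0,10]
After op 12 (STO M0): stack=[empty] mem=[10,0,0,10]
After op 13 (push 5): stack=[5] mem=[10,0,0,10]
After op 14 (push 6): stack=[5,6] mem=[10,0,0,10]
After op 15 (*): stack=[30] mem=[10,0,0,10]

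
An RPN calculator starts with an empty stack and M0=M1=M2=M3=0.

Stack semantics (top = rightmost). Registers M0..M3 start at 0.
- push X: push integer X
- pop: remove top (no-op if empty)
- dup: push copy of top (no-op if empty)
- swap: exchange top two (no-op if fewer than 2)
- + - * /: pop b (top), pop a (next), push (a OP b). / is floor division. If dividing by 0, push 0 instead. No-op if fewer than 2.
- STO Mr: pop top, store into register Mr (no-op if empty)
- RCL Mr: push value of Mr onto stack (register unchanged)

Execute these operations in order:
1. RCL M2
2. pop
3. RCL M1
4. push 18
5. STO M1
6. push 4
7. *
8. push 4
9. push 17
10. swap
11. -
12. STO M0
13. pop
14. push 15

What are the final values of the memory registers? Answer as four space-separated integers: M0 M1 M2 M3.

Answer: 13 18 0 0

Derivation:
After op 1 (RCL M2): stack=[0] mem=[0,0,0,0]
After op 2 (pop): stack=[empty] mem=[0,0,0,0]
After op 3 (RCL M1): stack=[0] mem=[0,0,0,0]
After op 4 (push 18): stack=[0,18] mem=[0,0,0,0]
After op 5 (STO M1): stack=[0] mem=[0,18,0,0]
After op 6 (push 4): stack=[0,4] mem=[0,18,0,0]
After op 7 (*): stack=[0] mem=[0,18,0,0]
After op 8 (push 4): stack=[0,4] mem=[0,18,0,0]
After op 9 (push 17): stack=[0,4,17] mem=[0,18,0,0]
After op 10 (swap): stack=[0,17,4] mem=[0,18,0,0]
After op 11 (-): stack=[0,13] mem=[0,18,0,0]
After op 12 (STO M0): stack=[0] mem=[13,18,0,0]
After op 13 (pop): stack=[empty] mem=[13,18,0,0]
After op 14 (push 15): stack=[15] mem=[13,18,0,0]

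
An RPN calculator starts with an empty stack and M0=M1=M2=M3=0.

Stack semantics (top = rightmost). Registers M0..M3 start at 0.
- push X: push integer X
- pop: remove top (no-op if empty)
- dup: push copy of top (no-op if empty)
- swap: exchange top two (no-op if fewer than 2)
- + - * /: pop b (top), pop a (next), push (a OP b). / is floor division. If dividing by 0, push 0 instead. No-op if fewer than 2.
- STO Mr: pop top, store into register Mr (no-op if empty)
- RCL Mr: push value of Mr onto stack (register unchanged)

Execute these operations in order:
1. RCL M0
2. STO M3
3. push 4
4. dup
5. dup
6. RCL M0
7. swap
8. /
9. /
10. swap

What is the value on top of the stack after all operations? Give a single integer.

After op 1 (RCL M0): stack=[0] mem=[0,0,0,0]
After op 2 (STO M3): stack=[empty] mem=[0,0,0,0]
After op 3 (push 4): stack=[4] mem=[0,0,0,0]
After op 4 (dup): stack=[4,4] mem=[0,0,0,0]
After op 5 (dup): stack=[4,4,4] mem=[0,0,0,0]
After op 6 (RCL M0): stack=[4,4,4,0] mem=[0,0,0,0]
After op 7 (swap): stack=[4,4,0,4] mem=[0,0,0,0]
After op 8 (/): stack=[4,4,0] mem=[0,0,0,0]
After op 9 (/): stack=[4,0] mem=[0,0,0,0]
After op 10 (swap): stack=[0,4] mem=[0,0,0,0]

Answer: 4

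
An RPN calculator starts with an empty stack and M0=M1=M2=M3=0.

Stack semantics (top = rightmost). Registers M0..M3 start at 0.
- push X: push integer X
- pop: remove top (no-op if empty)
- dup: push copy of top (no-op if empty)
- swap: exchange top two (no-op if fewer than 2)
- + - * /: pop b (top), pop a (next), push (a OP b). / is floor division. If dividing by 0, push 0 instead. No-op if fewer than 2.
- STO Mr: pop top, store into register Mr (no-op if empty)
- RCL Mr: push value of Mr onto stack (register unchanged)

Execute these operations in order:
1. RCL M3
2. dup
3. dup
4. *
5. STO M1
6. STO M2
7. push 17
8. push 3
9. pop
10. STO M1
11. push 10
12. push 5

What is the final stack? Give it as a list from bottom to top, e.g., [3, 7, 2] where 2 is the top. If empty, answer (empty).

Answer: [10, 5]

Derivation:
After op 1 (RCL M3): stack=[0] mem=[0,0,0,0]
After op 2 (dup): stack=[0,0] mem=[0,0,0,0]
After op 3 (dup): stack=[0,0,0] mem=[0,0,0,0]
After op 4 (*): stack=[0,0] mem=[0,0,0,0]
After op 5 (STO M1): stack=[0] mem=[0,0,0,0]
After op 6 (STO M2): stack=[empty] mem=[0,0,0,0]
After op 7 (push 17): stack=[17] mem=[0,0,0,0]
After op 8 (push 3): stack=[17,3] mem=[0,0,0,0]
After op 9 (pop): stack=[17] mem=[0,0,0,0]
After op 10 (STO M1): stack=[empty] mem=[0,17,0,0]
After op 11 (push 10): stack=[10] mem=[0,17,0,0]
After op 12 (push 5): stack=[10,5] mem=[0,17,0,0]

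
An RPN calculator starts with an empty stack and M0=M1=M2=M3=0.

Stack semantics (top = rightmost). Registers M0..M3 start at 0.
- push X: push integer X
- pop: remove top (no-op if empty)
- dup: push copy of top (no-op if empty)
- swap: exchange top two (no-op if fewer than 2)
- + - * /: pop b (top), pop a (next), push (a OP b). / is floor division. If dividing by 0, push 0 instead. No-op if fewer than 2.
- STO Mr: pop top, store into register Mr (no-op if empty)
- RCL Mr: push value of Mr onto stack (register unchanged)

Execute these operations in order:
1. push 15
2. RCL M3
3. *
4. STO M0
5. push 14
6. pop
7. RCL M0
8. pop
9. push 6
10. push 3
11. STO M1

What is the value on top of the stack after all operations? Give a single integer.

Answer: 6

Derivation:
After op 1 (push 15): stack=[15] mem=[0,0,0,0]
After op 2 (RCL M3): stack=[15,0] mem=[0,0,0,0]
After op 3 (*): stack=[0] mem=[0,0,0,0]
After op 4 (STO M0): stack=[empty] mem=[0,0,0,0]
After op 5 (push 14): stack=[14] mem=[0,0,0,0]
After op 6 (pop): stack=[empty] mem=[0,0,0,0]
After op 7 (RCL M0): stack=[0] mem=[0,0,0,0]
After op 8 (pop): stack=[empty] mem=[0,0,0,0]
After op 9 (push 6): stack=[6] mem=[0,0,0,0]
After op 10 (push 3): stack=[6,3] mem=[0,0,0,0]
After op 11 (STO M1): stack=[6] mem=[0,3,0,0]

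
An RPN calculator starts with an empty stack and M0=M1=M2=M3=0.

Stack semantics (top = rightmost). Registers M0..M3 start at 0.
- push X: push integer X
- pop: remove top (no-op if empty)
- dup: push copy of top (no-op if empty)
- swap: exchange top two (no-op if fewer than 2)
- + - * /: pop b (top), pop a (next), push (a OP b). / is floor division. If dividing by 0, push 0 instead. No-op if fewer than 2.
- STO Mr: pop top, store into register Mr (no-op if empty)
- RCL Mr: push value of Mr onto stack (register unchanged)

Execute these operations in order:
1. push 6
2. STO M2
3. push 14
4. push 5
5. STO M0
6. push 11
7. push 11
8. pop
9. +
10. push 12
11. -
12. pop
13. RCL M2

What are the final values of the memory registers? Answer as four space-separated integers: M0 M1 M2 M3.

After op 1 (push 6): stack=[6] mem=[0,0,0,0]
After op 2 (STO M2): stack=[empty] mem=[0,0,6,0]
After op 3 (push 14): stack=[14] mem=[0,0,6,0]
After op 4 (push 5): stack=[14,5] mem=[0,0,6,0]
After op 5 (STO M0): stack=[14] mem=[5,0,6,0]
After op 6 (push 11): stack=[14,11] mem=[5,0,6,0]
After op 7 (push 11): stack=[14,11,11] mem=[5,0,6,0]
After op 8 (pop): stack=[14,11] mem=[5,0,6,0]
After op 9 (+): stack=[25] mem=[5,0,6,0]
After op 10 (push 12): stack=[25,12] mem=[5,0,6,0]
After op 11 (-): stack=[13] mem=[5,0,6,0]
After op 12 (pop): stack=[empty] mem=[5,0,6,0]
After op 13 (RCL M2): stack=[6] mem=[5,0,6,0]

Answer: 5 0 6 0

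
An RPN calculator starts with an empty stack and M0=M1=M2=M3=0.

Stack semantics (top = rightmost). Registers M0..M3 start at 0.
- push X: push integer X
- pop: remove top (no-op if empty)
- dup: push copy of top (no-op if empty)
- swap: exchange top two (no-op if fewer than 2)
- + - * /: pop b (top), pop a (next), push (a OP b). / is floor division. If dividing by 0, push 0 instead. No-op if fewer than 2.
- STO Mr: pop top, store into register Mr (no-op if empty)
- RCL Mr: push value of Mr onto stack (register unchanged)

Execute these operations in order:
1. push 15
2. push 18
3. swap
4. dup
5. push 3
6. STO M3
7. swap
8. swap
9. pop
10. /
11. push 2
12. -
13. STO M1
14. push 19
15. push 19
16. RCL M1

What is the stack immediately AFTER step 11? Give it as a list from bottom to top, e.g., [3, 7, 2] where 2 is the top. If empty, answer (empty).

After op 1 (push 15): stack=[15] mem=[0,0,0,0]
After op 2 (push 18): stack=[15,18] mem=[0,0,0,0]
After op 3 (swap): stack=[18,15] mem=[0,0,0,0]
After op 4 (dup): stack=[18,15,15] mem=[0,0,0,0]
After op 5 (push 3): stack=[18,15,15,3] mem=[0,0,0,0]
After op 6 (STO M3): stack=[18,15,15] mem=[0,0,0,3]
After op 7 (swap): stack=[18,15,15] mem=[0,0,0,3]
After op 8 (swap): stack=[18,15,15] mem=[0,0,0,3]
After op 9 (pop): stack=[18,15] mem=[0,0,0,3]
After op 10 (/): stack=[1] mem=[0,0,0,3]
After op 11 (push 2): stack=[1,2] mem=[0,0,0,3]

[1, 2]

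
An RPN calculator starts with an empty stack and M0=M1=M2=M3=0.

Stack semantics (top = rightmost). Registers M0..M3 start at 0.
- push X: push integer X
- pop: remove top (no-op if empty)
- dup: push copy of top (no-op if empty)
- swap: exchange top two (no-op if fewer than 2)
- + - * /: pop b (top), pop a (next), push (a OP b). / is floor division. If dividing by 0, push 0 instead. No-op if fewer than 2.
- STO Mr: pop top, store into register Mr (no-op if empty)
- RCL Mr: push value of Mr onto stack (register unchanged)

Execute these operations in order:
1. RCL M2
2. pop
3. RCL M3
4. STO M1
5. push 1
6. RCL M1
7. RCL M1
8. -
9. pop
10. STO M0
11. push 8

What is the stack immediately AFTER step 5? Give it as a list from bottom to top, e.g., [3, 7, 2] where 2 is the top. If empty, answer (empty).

After op 1 (RCL M2): stack=[0] mem=[0,0,0,0]
After op 2 (pop): stack=[empty] mem=[0,0,0,0]
After op 3 (RCL M3): stack=[0] mem=[0,0,0,0]
After op 4 (STO M1): stack=[empty] mem=[0,0,0,0]
After op 5 (push 1): stack=[1] mem=[0,0,0,0]

[1]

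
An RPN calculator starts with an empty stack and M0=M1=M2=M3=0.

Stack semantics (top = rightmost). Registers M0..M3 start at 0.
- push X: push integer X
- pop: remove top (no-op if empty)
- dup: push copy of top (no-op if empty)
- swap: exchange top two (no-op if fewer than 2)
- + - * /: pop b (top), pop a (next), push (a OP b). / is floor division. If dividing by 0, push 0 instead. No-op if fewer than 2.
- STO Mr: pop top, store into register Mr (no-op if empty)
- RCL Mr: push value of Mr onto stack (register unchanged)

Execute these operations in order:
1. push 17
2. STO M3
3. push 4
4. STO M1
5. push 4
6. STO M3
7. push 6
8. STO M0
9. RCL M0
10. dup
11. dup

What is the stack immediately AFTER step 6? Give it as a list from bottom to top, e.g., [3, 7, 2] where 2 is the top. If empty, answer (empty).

After op 1 (push 17): stack=[17] mem=[0,0,0,0]
After op 2 (STO M3): stack=[empty] mem=[0,0,0,17]
After op 3 (push 4): stack=[4] mem=[0,0,0,17]
After op 4 (STO M1): stack=[empty] mem=[0,4,0,17]
After op 5 (push 4): stack=[4] mem=[0,4,0,17]
After op 6 (STO M3): stack=[empty] mem=[0,4,0,4]

(empty)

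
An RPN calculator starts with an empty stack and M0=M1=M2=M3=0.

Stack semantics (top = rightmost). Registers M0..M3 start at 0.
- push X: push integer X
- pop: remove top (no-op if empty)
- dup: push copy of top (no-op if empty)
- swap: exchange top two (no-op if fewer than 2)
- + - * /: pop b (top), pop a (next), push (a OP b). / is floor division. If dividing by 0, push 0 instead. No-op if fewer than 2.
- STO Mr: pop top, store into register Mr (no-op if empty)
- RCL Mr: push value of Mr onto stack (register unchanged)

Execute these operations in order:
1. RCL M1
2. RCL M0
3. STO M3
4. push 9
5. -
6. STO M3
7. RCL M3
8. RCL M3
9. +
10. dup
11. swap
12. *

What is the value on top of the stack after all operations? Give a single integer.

Answer: 324

Derivation:
After op 1 (RCL M1): stack=[0] mem=[0,0,0,0]
After op 2 (RCL M0): stack=[0,0] mem=[0,0,0,0]
After op 3 (STO M3): stack=[0] mem=[0,0,0,0]
After op 4 (push 9): stack=[0,9] mem=[0,0,0,0]
After op 5 (-): stack=[-9] mem=[0,0,0,0]
After op 6 (STO M3): stack=[empty] mem=[0,0,0,-9]
After op 7 (RCL M3): stack=[-9] mem=[0,0,0,-9]
After op 8 (RCL M3): stack=[-9,-9] mem=[0,0,0,-9]
After op 9 (+): stack=[-18] mem=[0,0,0,-9]
After op 10 (dup): stack=[-18,-18] mem=[0,0,0,-9]
After op 11 (swap): stack=[-18,-18] mem=[0,0,0,-9]
After op 12 (*): stack=[324] mem=[0,0,0,-9]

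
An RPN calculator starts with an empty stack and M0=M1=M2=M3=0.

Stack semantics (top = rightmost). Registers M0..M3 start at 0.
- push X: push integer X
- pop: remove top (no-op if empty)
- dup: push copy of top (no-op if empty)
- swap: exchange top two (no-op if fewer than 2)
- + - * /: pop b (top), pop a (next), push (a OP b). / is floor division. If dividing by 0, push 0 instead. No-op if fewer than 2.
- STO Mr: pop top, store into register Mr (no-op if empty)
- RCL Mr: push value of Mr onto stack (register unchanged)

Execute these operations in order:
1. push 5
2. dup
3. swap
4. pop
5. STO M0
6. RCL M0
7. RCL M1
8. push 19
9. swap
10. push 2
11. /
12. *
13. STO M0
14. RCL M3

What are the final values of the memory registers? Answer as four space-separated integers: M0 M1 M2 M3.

After op 1 (push 5): stack=[5] mem=[0,0,0,0]
After op 2 (dup): stack=[5,5] mem=[0,0,0,0]
After op 3 (swap): stack=[5,5] mem=[0,0,0,0]
After op 4 (pop): stack=[5] mem=[0,0,0,0]
After op 5 (STO M0): stack=[empty] mem=[5,0,0,0]
After op 6 (RCL M0): stack=[5] mem=[5,0,0,0]
After op 7 (RCL M1): stack=[5,0] mem=[5,0,0,0]
After op 8 (push 19): stack=[5,0,19] mem=[5,0,0,0]
After op 9 (swap): stack=[5,19,0] mem=[5,0,0,0]
After op 10 (push 2): stack=[5,19,0,2] mem=[5,0,0,0]
After op 11 (/): stack=[5,19,0] mem=[5,0,0,0]
After op 12 (*): stack=[5,0] mem=[5,0,0,0]
After op 13 (STO M0): stack=[5] mem=[0,0,0,0]
After op 14 (RCL M3): stack=[5,0] mem=[0,0,0,0]

Answer: 0 0 0 0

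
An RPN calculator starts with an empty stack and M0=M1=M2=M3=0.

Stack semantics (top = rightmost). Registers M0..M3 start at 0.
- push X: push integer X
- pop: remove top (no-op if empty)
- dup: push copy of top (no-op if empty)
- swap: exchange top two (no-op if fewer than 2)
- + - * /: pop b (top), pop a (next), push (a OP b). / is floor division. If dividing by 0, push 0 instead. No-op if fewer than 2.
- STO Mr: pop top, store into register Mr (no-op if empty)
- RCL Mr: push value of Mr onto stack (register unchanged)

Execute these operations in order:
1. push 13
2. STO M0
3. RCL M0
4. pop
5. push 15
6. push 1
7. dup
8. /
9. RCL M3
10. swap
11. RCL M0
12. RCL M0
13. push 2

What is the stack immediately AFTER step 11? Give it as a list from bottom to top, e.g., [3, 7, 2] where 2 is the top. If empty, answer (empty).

After op 1 (push 13): stack=[13] mem=[0,0,0,0]
After op 2 (STO M0): stack=[empty] mem=[13,0,0,0]
After op 3 (RCL M0): stack=[13] mem=[13,0,0,0]
After op 4 (pop): stack=[empty] mem=[13,0,0,0]
After op 5 (push 15): stack=[15] mem=[13,0,0,0]
After op 6 (push 1): stack=[15,1] mem=[13,0,0,0]
After op 7 (dup): stack=[15,1,1] mem=[13,0,0,0]
After op 8 (/): stack=[15,1] mem=[13,0,0,0]
After op 9 (RCL M3): stack=[15,1,0] mem=[13,0,0,0]
After op 10 (swap): stack=[15,0,1] mem=[13,0,0,0]
After op 11 (RCL M0): stack=[15,0,1,13] mem=[13,0,0,0]

[15, 0, 1, 13]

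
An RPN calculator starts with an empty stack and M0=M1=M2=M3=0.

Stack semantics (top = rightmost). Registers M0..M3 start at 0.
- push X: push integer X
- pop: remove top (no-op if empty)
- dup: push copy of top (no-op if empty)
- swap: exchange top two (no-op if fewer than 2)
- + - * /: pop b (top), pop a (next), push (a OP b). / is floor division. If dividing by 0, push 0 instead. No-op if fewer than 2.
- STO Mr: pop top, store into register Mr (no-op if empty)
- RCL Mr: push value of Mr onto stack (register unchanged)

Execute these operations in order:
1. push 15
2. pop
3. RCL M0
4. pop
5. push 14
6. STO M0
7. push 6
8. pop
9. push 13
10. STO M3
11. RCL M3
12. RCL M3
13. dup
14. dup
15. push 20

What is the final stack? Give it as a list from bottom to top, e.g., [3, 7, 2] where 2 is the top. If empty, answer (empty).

Answer: [13, 13, 13, 13, 20]

Derivation:
After op 1 (push 15): stack=[15] mem=[0,0,0,0]
After op 2 (pop): stack=[empty] mem=[0,0,0,0]
After op 3 (RCL M0): stack=[0] mem=[0,0,0,0]
After op 4 (pop): stack=[empty] mem=[0,0,0,0]
After op 5 (push 14): stack=[14] mem=[0,0,0,0]
After op 6 (STO M0): stack=[empty] mem=[14,0,0,0]
After op 7 (push 6): stack=[6] mem=[14,0,0,0]
After op 8 (pop): stack=[empty] mem=[14,0,0,0]
After op 9 (push 13): stack=[13] mem=[14,0,0,0]
After op 10 (STO M3): stack=[empty] mem=[14,0,0,13]
After op 11 (RCL M3): stack=[13] mem=[14,0,0,13]
After op 12 (RCL M3): stack=[13,13] mem=[14,0,0,13]
After op 13 (dup): stack=[13,13,13] mem=[14,0,0,13]
After op 14 (dup): stack=[13,13,13,13] mem=[14,0,0,13]
After op 15 (push 20): stack=[13,13,13,13,20] mem=[14,0,0,13]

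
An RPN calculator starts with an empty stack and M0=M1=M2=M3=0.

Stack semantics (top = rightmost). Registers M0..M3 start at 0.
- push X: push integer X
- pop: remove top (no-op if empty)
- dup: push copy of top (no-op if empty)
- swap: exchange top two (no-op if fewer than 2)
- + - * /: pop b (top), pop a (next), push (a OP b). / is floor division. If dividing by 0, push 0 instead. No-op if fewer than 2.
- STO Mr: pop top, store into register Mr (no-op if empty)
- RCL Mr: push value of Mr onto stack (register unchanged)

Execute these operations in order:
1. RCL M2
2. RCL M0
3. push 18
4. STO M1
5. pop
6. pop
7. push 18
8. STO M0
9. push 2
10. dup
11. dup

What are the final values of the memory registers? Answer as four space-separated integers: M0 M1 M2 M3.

Answer: 18 18 0 0

Derivation:
After op 1 (RCL M2): stack=[0] mem=[0,0,0,0]
After op 2 (RCL M0): stack=[0,0] mem=[0,0,0,0]
After op 3 (push 18): stack=[0,0,18] mem=[0,0,0,0]
After op 4 (STO M1): stack=[0,0] mem=[0,18,0,0]
After op 5 (pop): stack=[0] mem=[0,18,0,0]
After op 6 (pop): stack=[empty] mem=[0,18,0,0]
After op 7 (push 18): stack=[18] mem=[0,18,0,0]
After op 8 (STO M0): stack=[empty] mem=[18,18,0,0]
After op 9 (push 2): stack=[2] mem=[18,18,0,0]
After op 10 (dup): stack=[2,2] mem=[18,18,0,0]
After op 11 (dup): stack=[2,2,2] mem=[18,18,0,0]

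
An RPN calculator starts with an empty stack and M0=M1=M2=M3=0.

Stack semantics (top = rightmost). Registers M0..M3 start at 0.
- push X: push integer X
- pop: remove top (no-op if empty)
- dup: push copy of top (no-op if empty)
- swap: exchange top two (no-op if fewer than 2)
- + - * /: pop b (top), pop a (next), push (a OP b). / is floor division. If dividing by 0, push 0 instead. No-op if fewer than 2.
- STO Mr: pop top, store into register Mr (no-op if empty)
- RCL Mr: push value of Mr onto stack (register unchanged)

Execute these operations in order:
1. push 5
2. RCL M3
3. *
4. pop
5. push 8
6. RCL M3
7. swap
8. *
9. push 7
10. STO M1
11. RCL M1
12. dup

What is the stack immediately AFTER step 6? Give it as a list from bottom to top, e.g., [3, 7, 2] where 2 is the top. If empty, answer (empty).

After op 1 (push 5): stack=[5] mem=[0,0,0,0]
After op 2 (RCL M3): stack=[5,0] mem=[0,0,0,0]
After op 3 (*): stack=[0] mem=[0,0,0,0]
After op 4 (pop): stack=[empty] mem=[0,0,0,0]
After op 5 (push 8): stack=[8] mem=[0,0,0,0]
After op 6 (RCL M3): stack=[8,0] mem=[0,0,0,0]

[8, 0]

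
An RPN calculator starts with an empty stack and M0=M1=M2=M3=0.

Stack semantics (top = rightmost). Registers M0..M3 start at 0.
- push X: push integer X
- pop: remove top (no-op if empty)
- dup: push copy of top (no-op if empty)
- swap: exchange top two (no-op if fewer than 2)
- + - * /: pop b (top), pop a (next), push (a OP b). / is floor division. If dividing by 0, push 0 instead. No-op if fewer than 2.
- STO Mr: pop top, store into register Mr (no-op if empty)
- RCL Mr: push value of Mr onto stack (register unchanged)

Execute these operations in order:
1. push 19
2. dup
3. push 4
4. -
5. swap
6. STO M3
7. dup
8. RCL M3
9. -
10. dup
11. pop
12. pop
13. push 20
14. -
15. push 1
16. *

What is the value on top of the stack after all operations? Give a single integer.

Answer: -5

Derivation:
After op 1 (push 19): stack=[19] mem=[0,0,0,0]
After op 2 (dup): stack=[19,19] mem=[0,0,0,0]
After op 3 (push 4): stack=[19,19,4] mem=[0,0,0,0]
After op 4 (-): stack=[19,15] mem=[0,0,0,0]
After op 5 (swap): stack=[15,19] mem=[0,0,0,0]
After op 6 (STO M3): stack=[15] mem=[0,0,0,19]
After op 7 (dup): stack=[15,15] mem=[0,0,0,19]
After op 8 (RCL M3): stack=[15,15,19] mem=[0,0,0,19]
After op 9 (-): stack=[15,-4] mem=[0,0,0,19]
After op 10 (dup): stack=[15,-4,-4] mem=[0,0,0,19]
After op 11 (pop): stack=[15,-4] mem=[0,0,0,19]
After op 12 (pop): stack=[15] mem=[0,0,0,19]
After op 13 (push 20): stack=[15,20] mem=[0,0,0,19]
After op 14 (-): stack=[-5] mem=[0,0,0,19]
After op 15 (push 1): stack=[-5,1] mem=[0,0,0,19]
After op 16 (*): stack=[-5] mem=[0,0,0,19]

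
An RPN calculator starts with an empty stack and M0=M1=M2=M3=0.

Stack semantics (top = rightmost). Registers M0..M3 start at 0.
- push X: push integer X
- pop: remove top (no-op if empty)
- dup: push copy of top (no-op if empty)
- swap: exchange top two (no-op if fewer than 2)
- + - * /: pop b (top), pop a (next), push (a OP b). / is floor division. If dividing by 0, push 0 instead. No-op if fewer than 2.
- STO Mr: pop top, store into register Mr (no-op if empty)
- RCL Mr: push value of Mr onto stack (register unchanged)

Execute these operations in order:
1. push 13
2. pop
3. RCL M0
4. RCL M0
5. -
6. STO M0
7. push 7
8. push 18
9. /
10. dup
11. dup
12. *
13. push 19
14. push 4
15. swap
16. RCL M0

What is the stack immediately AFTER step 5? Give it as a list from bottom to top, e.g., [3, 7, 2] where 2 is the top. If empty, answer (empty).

After op 1 (push 13): stack=[13] mem=[0,0,0,0]
After op 2 (pop): stack=[empty] mem=[0,0,0,0]
After op 3 (RCL M0): stack=[0] mem=[0,0,0,0]
After op 4 (RCL M0): stack=[0,0] mem=[0,0,0,0]
After op 5 (-): stack=[0] mem=[0,0,0,0]

[0]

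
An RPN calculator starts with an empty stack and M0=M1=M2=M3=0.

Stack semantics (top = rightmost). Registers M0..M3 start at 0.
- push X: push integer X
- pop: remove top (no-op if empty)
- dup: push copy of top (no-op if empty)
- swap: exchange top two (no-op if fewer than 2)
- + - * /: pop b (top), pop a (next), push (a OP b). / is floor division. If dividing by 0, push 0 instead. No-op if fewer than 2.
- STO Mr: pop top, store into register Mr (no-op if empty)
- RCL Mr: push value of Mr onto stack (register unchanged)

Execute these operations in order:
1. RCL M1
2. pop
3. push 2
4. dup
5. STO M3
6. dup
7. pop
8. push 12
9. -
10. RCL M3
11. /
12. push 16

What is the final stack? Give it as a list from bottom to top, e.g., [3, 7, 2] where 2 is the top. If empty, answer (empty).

After op 1 (RCL M1): stack=[0] mem=[0,0,0,0]
After op 2 (pop): stack=[empty] mem=[0,0,0,0]
After op 3 (push 2): stack=[2] mem=[0,0,0,0]
After op 4 (dup): stack=[2,2] mem=[0,0,0,0]
After op 5 (STO M3): stack=[2] mem=[0,0,0,2]
After op 6 (dup): stack=[2,2] mem=[0,0,0,2]
After op 7 (pop): stack=[2] mem=[0,0,0,2]
After op 8 (push 12): stack=[2,12] mem=[0,0,0,2]
After op 9 (-): stack=[-10] mem=[0,0,0,2]
After op 10 (RCL M3): stack=[-10,2] mem=[0,0,0,2]
After op 11 (/): stack=[-5] mem=[0,0,0,2]
After op 12 (push 16): stack=[-5,16] mem=[0,0,0,2]

Answer: [-5, 16]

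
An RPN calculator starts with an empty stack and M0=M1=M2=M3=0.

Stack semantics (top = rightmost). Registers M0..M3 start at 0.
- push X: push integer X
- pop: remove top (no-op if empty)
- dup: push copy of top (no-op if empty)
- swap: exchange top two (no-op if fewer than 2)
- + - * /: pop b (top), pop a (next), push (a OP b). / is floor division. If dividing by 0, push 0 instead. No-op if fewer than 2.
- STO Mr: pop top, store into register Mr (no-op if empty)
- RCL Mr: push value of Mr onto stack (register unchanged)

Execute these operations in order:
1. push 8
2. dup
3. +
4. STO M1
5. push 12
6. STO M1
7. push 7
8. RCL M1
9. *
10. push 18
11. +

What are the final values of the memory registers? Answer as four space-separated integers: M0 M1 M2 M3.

Answer: 0 12 0 0

Derivation:
After op 1 (push 8): stack=[8] mem=[0,0,0,0]
After op 2 (dup): stack=[8,8] mem=[0,0,0,0]
After op 3 (+): stack=[16] mem=[0,0,0,0]
After op 4 (STO M1): stack=[empty] mem=[0,16,0,0]
After op 5 (push 12): stack=[12] mem=[0,16,0,0]
After op 6 (STO M1): stack=[empty] mem=[0,12,0,0]
After op 7 (push 7): stack=[7] mem=[0,12,0,0]
After op 8 (RCL M1): stack=[7,12] mem=[0,12,0,0]
After op 9 (*): stack=[84] mem=[0,12,0,0]
After op 10 (push 18): stack=[84,18] mem=[0,12,0,0]
After op 11 (+): stack=[102] mem=[0,12,0,0]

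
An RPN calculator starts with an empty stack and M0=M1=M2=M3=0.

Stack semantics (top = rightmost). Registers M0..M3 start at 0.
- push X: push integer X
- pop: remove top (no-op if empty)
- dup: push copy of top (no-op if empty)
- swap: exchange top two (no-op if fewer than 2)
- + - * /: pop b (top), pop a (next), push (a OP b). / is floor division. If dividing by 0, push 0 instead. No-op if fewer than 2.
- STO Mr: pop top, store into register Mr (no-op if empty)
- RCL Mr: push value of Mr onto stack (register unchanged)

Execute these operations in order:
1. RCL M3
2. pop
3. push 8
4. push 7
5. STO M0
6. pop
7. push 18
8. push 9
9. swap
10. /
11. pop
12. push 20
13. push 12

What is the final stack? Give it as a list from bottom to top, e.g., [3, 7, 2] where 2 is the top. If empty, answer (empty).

Answer: [20, 12]

Derivation:
After op 1 (RCL M3): stack=[0] mem=[0,0,0,0]
After op 2 (pop): stack=[empty] mem=[0,0,0,0]
After op 3 (push 8): stack=[8] mem=[0,0,0,0]
After op 4 (push 7): stack=[8,7] mem=[0,0,0,0]
After op 5 (STO M0): stack=[8] mem=[7,0,0,0]
After op 6 (pop): stack=[empty] mem=[7,0,0,0]
After op 7 (push 18): stack=[18] mem=[7,0,0,0]
After op 8 (push 9): stack=[18,9] mem=[7,0,0,0]
After op 9 (swap): stack=[9,18] mem=[7,0,0,0]
After op 10 (/): stack=[0] mem=[7,0,0,0]
After op 11 (pop): stack=[empty] mem=[7,0,0,0]
After op 12 (push 20): stack=[20] mem=[7,0,0,0]
After op 13 (push 12): stack=[20,12] mem=[7,0,0,0]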